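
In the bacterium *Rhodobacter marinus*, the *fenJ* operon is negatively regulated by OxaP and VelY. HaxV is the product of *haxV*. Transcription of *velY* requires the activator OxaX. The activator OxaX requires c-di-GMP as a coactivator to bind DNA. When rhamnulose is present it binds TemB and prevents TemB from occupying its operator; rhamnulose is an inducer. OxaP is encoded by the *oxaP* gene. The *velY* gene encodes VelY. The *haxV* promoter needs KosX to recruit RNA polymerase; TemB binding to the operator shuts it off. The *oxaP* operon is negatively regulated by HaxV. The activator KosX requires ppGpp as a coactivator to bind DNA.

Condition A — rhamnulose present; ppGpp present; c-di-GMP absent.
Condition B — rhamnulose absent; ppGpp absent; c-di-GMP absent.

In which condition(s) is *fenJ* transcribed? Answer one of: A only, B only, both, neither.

Condition A:
Rhamnulose is present, so TemB is inactive.
ppGpp is present, so KosX is active.
No repressor is bound and KosX is active, so *haxV* is transcribed.
So HaxV is produced and active.
With repressor HaxV bound, *oxaP* is not transcribed.
So OxaP is not produced.
c-di-GMP is absent, so OxaX is inactive.
Required activator OxaX is absent, so *velY* is not transcribed.
So VelY is not produced.
With no repressor bound, *fenJ* is transcribed.
→ *fenJ* is ON in A.
Condition B:
Rhamnulose is absent, so TemB is active.
ppGpp is absent, so KosX is inactive.
With repressor TemB bound, *haxV* is not transcribed.
So HaxV is not produced.
With no repressor bound, *oxaP* is transcribed.
So OxaP is produced and active.
c-di-GMP is absent, so OxaX is inactive.
Required activator OxaX is absent, so *velY* is not transcribed.
So VelY is not produced.
With repressor OxaP bound, *fenJ* is not transcribed.
→ *fenJ* is OFF in B.

A only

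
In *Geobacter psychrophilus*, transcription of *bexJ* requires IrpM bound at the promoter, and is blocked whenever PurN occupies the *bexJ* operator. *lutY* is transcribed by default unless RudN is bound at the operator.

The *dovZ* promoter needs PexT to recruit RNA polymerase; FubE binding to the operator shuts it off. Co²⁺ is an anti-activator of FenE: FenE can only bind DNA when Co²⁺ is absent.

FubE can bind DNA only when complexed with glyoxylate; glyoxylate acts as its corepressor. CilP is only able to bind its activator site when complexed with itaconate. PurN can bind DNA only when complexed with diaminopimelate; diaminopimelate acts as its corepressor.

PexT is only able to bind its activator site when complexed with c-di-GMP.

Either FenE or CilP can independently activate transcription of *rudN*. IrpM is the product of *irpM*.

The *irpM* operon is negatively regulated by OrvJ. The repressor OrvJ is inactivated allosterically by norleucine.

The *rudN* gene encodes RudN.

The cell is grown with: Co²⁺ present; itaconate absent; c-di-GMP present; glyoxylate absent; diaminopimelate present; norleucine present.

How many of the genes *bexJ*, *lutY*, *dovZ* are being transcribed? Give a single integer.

Norleucine is present, so OrvJ is inactive.
With no repressor bound, *irpM* is transcribed.
So IrpM is produced and active.
Diaminopimelate is present, so PurN is active.
With repressor PurN bound, *bexJ* is not transcribed.
→ *bexJ* is OFF.
Co²⁺ is present, so FenE is inactive.
Itaconate is absent, so CilP is inactive.
No activator is available at the *rudN* promoter, so *rudN* is not transcribed.
So RudN is not produced.
With no repressor bound, *lutY* is transcribed.
→ *lutY* is ON.
c-di-GMP is present, so PexT is active.
Glyoxylate is absent, so FubE is inactive.
No repressor is bound and PexT is active, so *dovZ* is transcribed.
→ *dovZ* is ON.
2 of the 3 genes are transcribed.

2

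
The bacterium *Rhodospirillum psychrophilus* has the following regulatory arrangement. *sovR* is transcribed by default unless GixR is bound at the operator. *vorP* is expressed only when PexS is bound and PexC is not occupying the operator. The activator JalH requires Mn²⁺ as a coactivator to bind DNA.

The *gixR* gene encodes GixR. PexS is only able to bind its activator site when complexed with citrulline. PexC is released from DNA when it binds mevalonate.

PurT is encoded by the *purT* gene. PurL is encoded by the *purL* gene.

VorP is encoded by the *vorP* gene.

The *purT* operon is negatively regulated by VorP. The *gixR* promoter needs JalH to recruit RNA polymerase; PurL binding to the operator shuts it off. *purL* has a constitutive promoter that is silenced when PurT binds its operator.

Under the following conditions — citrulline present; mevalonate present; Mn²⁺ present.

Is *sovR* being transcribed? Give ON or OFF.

Citrulline is present, so PexS is active.
Mevalonate is present, so PexC is inactive.
No repressor is bound and PexS is active, so *vorP* is transcribed.
So VorP is produced and active.
With repressor VorP bound, *purT* is not transcribed.
So PurT is not produced.
With no repressor bound, *purL* is transcribed.
So PurL is produced and active.
Mn²⁺ is present, so JalH is active.
With repressor PurL bound, *gixR* is not transcribed.
So GixR is not produced.
With no repressor bound, *sovR* is transcribed.

ON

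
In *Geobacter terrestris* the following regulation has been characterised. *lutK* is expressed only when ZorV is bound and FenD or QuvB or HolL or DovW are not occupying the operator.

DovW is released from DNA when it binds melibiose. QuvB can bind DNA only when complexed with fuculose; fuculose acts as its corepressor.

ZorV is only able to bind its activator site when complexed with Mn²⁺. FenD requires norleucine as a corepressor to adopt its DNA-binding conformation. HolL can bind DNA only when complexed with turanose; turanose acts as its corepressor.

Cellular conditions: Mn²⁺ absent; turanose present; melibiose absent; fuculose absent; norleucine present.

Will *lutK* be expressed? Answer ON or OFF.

Mn²⁺ is absent, so ZorV is inactive.
Norleucine is present, so FenD is active.
Fuculose is absent, so QuvB is inactive.
Turanose is present, so HolL is active.
Melibiose is absent, so DovW is active.
With repressor FenD bound, *lutK* is not transcribed.

OFF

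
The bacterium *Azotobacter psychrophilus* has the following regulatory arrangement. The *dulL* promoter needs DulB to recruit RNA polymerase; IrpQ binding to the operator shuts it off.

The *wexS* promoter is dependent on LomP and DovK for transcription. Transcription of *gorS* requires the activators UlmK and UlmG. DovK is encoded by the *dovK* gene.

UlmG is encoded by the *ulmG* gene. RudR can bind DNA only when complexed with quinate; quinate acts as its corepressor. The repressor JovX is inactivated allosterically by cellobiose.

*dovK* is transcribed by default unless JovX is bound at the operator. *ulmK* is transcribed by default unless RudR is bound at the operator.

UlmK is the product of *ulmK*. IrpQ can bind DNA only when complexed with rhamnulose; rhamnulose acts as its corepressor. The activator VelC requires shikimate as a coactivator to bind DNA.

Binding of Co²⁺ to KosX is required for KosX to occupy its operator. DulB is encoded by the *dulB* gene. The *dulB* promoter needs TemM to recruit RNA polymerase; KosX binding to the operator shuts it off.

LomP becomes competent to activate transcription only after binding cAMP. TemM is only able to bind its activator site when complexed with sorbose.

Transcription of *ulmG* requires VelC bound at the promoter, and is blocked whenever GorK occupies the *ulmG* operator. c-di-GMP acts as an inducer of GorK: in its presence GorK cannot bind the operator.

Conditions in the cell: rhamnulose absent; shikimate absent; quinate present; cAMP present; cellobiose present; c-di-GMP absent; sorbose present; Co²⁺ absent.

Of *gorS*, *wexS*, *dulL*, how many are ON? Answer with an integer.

Quinate is present, so RudR is active.
With repressor RudR bound, *ulmK* is not transcribed.
So UlmK is not produced.
c-di-GMP is absent, so GorK is active.
Shikimate is absent, so VelC is inactive.
With repressor GorK bound, *ulmG* is not transcribed.
So UlmG is not produced.
Required activator UlmK is absent, so *gorS* is not transcribed.
→ *gorS* is OFF.
cAMP is present, so LomP is active.
Cellobiose is present, so JovX is inactive.
With no repressor bound, *dovK* is transcribed.
So DovK is produced and active.
No repressor is bound and LomP and DovK are active, so *wexS* is transcribed.
→ *wexS* is ON.
Rhamnulose is absent, so IrpQ is inactive.
Sorbose is present, so TemM is active.
Co²⁺ is absent, so KosX is inactive.
No repressor is bound and TemM is active, so *dulB* is transcribed.
So DulB is produced and active.
No repressor is bound and DulB is active, so *dulL* is transcribed.
→ *dulL* is ON.
2 of the 3 genes are transcribed.

2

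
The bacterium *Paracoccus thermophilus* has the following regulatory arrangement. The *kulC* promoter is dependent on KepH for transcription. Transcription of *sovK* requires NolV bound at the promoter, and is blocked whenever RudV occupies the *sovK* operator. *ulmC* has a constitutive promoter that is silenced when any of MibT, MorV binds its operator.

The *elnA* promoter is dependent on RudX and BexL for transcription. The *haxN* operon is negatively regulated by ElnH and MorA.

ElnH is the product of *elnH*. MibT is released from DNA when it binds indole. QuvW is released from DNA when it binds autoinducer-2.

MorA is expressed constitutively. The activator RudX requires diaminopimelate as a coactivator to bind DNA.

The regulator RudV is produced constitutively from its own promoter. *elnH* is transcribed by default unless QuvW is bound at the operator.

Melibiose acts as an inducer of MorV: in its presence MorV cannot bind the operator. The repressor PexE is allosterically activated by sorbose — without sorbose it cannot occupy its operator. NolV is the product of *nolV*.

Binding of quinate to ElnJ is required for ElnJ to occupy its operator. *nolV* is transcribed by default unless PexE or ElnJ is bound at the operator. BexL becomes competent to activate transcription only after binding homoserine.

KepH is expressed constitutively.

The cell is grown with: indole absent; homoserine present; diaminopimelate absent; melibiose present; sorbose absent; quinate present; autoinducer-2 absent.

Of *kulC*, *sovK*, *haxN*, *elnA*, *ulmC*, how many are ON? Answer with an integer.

1

KepH is produced constitutively and is active.
No repressor is bound and KepH is active, so *kulC* is transcribed.
→ *kulC* is ON.
RudV is produced constitutively and is active.
Sorbose is absent, so PexE is inactive.
Quinate is present, so ElnJ is active.
With repressor ElnJ bound, *nolV* is not transcribed.
So NolV is not produced.
With repressor RudV bound, *sovK* is not transcribed.
→ *sovK* is OFF.
Autoinducer-2 is absent, so QuvW is active.
With repressor QuvW bound, *elnH* is not transcribed.
So ElnH is not produced.
MorA is produced constitutively and is active.
With repressor MorA bound, *haxN* is not transcribed.
→ *haxN* is OFF.
Diaminopimelate is absent, so RudX is inactive.
Homoserine is present, so BexL is active.
Required activator RudX is absent, so *elnA* is not transcribed.
→ *elnA* is OFF.
Indole is absent, so MibT is active.
Melibiose is present, so MorV is inactive.
With repressor MibT bound, *ulmC* is not transcribed.
→ *ulmC* is OFF.
1 of the 5 genes is transcribed.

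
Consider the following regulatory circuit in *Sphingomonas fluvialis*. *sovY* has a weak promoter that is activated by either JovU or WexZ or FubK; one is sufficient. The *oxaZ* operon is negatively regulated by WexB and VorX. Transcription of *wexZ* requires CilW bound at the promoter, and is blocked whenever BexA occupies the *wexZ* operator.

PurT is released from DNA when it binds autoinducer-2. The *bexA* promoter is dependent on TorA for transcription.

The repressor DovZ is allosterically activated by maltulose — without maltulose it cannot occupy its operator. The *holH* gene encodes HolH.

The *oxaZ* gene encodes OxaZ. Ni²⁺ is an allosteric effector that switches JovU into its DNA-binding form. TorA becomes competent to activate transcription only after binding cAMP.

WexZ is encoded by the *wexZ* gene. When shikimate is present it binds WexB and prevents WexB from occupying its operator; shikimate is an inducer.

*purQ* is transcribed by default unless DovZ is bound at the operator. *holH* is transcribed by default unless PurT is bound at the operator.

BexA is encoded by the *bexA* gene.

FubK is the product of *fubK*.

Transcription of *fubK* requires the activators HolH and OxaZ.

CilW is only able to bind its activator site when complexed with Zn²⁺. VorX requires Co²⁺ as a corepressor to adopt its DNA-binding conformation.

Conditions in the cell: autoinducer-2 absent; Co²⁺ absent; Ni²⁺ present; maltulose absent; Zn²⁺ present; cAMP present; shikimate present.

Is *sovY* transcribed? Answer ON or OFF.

Ni²⁺ is present, so JovU is active.
cAMP is present, so TorA is active.
No repressor is bound and TorA is active, so *bexA* is transcribed.
So BexA is produced and active.
Zn²⁺ is present, so CilW is active.
With repressor BexA bound, *wexZ* is not transcribed.
So WexZ is not produced.
Autoinducer-2 is absent, so PurT is active.
With repressor PurT bound, *holH* is not transcribed.
So HolH is not produced.
Shikimate is present, so WexB is inactive.
Co²⁺ is absent, so VorX is inactive.
With no repressor bound, *oxaZ* is transcribed.
So OxaZ is produced and active.
Required activator HolH is absent, so *fubK* is not transcribed.
So FubK is not produced.
Activator JovU is present, so *sovY* is transcribed.

ON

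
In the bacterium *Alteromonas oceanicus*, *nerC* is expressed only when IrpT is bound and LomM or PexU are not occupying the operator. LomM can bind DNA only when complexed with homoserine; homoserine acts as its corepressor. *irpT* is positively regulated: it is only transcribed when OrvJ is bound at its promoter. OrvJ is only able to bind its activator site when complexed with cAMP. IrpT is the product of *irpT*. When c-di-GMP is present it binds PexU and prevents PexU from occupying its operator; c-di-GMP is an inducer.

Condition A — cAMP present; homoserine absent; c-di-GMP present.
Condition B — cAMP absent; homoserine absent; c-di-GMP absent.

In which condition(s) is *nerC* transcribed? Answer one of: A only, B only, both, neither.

Condition A:
cAMP is present, so OrvJ is active.
No repressor is bound and OrvJ is active, so *irpT* is transcribed.
So IrpT is produced and active.
Homoserine is absent, so LomM is inactive.
c-di-GMP is present, so PexU is inactive.
No repressor is bound and IrpT is active, so *nerC* is transcribed.
→ *nerC* is ON in A.
Condition B:
cAMP is absent, so OrvJ is inactive.
Required activator OrvJ is absent, so *irpT* is not transcribed.
So IrpT is not produced.
Homoserine is absent, so LomM is inactive.
c-di-GMP is absent, so PexU is active.
With repressor PexU bound, *nerC* is not transcribed.
→ *nerC* is OFF in B.

A only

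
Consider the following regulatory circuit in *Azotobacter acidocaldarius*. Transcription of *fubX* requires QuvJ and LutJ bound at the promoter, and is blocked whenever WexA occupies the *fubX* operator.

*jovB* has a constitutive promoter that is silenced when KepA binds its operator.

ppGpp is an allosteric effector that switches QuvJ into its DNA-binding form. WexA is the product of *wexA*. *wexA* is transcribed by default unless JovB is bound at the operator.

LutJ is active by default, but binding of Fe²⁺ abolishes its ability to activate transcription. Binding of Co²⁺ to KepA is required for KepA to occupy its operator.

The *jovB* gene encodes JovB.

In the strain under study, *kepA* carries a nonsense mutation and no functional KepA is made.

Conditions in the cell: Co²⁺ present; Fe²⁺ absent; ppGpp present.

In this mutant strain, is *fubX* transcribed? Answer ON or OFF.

KepA is non-functional in this strain, so it has no effect.
With no repressor bound, *jovB* is transcribed.
So JovB is produced and active.
With repressor JovB bound, *wexA* is not transcribed.
So WexA is not produced.
ppGpp is present, so QuvJ is active.
Fe²⁺ is absent, so LutJ is active.
No repressor is bound and QuvJ and LutJ are active, so *fubX* is transcribed.

ON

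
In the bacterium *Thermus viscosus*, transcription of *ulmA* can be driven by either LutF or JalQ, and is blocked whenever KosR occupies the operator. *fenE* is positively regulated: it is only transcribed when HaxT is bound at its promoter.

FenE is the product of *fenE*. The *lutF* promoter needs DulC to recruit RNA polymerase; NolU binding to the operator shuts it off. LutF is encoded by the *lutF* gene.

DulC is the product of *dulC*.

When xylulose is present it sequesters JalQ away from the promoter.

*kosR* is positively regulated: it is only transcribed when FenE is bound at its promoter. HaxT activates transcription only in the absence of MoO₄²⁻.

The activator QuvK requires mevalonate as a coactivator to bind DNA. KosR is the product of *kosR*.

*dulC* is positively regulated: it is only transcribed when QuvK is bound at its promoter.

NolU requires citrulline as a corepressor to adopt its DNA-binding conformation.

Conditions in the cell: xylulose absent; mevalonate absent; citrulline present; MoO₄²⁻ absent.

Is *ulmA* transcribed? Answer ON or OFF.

Citrulline is present, so NolU is active.
Mevalonate is absent, so QuvK is inactive.
Required activator QuvK is absent, so *dulC* is not transcribed.
So DulC is not produced.
With repressor NolU bound, *lutF* is not transcribed.
So LutF is not produced.
Xylulose is absent, so JalQ is active.
MoO₄²⁻ is absent, so HaxT is active.
No repressor is bound and HaxT is active, so *fenE* is transcribed.
So FenE is produced and active.
No repressor is bound and FenE is active, so *kosR* is transcribed.
So KosR is produced and active.
With repressor KosR bound, *ulmA* is not transcribed.

OFF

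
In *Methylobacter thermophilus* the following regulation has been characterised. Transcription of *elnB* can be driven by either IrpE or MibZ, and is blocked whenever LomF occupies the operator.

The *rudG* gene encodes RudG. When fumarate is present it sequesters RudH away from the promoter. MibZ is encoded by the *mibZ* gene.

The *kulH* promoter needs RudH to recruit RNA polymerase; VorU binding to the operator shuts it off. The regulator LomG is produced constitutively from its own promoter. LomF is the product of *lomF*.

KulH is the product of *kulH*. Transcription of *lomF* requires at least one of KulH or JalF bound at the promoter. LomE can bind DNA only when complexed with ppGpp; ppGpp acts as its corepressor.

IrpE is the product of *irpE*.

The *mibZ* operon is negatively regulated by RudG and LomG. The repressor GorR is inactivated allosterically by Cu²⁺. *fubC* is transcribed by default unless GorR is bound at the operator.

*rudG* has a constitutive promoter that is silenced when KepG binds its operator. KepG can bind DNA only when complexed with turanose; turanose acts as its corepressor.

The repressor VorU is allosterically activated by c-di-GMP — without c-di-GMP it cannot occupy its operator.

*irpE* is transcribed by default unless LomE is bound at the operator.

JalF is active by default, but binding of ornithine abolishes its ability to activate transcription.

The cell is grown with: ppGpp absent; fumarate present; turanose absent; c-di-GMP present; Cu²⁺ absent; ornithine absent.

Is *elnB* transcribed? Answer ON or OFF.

OFF

ppGpp is absent, so LomE is inactive.
With no repressor bound, *irpE* is transcribed.
So IrpE is produced and active.
c-di-GMP is present, so VorU is active.
Fumarate is present, so RudH is inactive.
With repressor VorU bound, *kulH* is not transcribed.
So KulH is not produced.
Ornithine is absent, so JalF is active.
Activator JalF is present, so *lomF* is transcribed.
So LomF is produced and active.
Turanose is absent, so KepG is inactive.
With no repressor bound, *rudG* is transcribed.
So RudG is produced and active.
LomG is produced constitutively and is active.
With repressor RudG bound, *mibZ* is not transcribed.
So MibZ is not produced.
With repressor LomF bound, *elnB* is not transcribed.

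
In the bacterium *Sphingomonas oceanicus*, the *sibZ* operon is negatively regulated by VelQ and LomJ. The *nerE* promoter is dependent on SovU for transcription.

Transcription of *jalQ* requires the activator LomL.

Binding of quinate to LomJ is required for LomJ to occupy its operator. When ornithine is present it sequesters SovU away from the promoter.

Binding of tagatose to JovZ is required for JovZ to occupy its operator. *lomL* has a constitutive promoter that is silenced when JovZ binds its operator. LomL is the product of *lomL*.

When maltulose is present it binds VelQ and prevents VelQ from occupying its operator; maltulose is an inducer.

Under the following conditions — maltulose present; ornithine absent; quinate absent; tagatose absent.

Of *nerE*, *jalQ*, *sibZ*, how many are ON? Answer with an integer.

Ornithine is absent, so SovU is active.
No repressor is bound and SovU is active, so *nerE* is transcribed.
→ *nerE* is ON.
Tagatose is absent, so JovZ is inactive.
With no repressor bound, *lomL* is transcribed.
So LomL is produced and active.
No repressor is bound and LomL is active, so *jalQ* is transcribed.
→ *jalQ* is ON.
Maltulose is present, so VelQ is inactive.
Quinate is absent, so LomJ is inactive.
With no repressor bound, *sibZ* is transcribed.
→ *sibZ* is ON.
3 of the 3 genes are transcribed.

3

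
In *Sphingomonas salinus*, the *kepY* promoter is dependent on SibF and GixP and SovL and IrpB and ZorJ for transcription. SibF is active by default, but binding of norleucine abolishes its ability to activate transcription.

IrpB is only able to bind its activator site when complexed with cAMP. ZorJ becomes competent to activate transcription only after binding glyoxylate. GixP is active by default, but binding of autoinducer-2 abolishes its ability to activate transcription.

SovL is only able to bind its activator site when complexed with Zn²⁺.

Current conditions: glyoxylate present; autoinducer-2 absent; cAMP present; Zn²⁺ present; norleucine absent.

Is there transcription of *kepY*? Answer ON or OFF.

ON

Norleucine is absent, so SibF is active.
Autoinducer-2 is absent, so GixP is active.
Zn²⁺ is present, so SovL is active.
cAMP is present, so IrpB is active.
Glyoxylate is present, so ZorJ is active.
No repressor is bound and SibF and GixP and SovL and IrpB and ZorJ are active, so *kepY* is transcribed.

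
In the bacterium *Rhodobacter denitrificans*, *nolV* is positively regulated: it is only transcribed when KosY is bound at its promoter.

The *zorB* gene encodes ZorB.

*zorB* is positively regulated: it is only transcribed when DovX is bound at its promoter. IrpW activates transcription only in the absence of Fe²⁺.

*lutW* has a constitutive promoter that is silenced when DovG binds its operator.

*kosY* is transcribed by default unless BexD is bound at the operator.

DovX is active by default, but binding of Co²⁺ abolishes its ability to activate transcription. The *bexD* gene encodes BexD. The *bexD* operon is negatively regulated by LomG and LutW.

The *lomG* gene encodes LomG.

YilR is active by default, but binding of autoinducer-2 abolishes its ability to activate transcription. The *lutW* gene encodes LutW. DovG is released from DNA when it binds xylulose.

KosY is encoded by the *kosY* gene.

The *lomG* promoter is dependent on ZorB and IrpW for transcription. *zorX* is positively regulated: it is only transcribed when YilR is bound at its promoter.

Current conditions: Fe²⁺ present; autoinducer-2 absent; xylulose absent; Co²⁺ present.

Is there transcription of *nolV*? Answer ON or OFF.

OFF

Co²⁺ is present, so DovX is inactive.
Required activator DovX is absent, so *zorB* is not transcribed.
So ZorB is not produced.
Fe²⁺ is present, so IrpW is inactive.
Required activator ZorB is absent, so *lomG* is not transcribed.
So LomG is not produced.
Xylulose is absent, so DovG is active.
With repressor DovG bound, *lutW* is not transcribed.
So LutW is not produced.
With no repressor bound, *bexD* is transcribed.
So BexD is produced and active.
With repressor BexD bound, *kosY* is not transcribed.
So KosY is not produced.
Required activator KosY is absent, so *nolV* is not transcribed.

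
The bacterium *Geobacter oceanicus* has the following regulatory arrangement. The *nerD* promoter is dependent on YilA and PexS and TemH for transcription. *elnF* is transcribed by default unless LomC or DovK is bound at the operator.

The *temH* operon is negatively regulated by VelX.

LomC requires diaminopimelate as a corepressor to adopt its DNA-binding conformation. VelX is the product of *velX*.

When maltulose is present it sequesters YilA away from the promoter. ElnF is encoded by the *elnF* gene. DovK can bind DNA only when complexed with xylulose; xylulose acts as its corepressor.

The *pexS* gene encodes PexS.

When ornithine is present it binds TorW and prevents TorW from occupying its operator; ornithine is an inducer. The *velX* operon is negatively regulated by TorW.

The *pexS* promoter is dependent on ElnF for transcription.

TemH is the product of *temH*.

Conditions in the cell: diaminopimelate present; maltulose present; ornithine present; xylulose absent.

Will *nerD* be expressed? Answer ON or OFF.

OFF

Maltulose is present, so YilA is inactive.
Diaminopimelate is present, so LomC is active.
Xylulose is absent, so DovK is inactive.
With repressor LomC bound, *elnF* is not transcribed.
So ElnF is not produced.
Required activator ElnF is absent, so *pexS* is not transcribed.
So PexS is not produced.
Ornithine is present, so TorW is inactive.
With no repressor bound, *velX* is transcribed.
So VelX is produced and active.
With repressor VelX bound, *temH* is not transcribed.
So TemH is not produced.
Required activator YilA is absent, so *nerD* is not transcribed.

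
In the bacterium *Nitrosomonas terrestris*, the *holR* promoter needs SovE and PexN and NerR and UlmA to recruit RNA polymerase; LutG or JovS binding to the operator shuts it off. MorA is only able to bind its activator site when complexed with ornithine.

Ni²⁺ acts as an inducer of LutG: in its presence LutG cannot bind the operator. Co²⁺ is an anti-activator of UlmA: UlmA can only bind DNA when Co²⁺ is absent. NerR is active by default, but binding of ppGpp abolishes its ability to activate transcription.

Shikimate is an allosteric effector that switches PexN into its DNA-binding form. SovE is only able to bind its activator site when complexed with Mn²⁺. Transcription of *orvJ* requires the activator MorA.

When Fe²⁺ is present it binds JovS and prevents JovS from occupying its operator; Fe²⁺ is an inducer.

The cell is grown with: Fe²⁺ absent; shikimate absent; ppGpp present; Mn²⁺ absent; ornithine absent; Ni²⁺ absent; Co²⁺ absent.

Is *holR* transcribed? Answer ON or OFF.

Mn²⁺ is absent, so SovE is inactive.
Shikimate is absent, so PexN is inactive.
ppGpp is present, so NerR is inactive.
Ni²⁺ is absent, so LutG is active.
Co²⁺ is absent, so UlmA is active.
Fe²⁺ is absent, so JovS is active.
With repressor LutG bound, *holR* is not transcribed.

OFF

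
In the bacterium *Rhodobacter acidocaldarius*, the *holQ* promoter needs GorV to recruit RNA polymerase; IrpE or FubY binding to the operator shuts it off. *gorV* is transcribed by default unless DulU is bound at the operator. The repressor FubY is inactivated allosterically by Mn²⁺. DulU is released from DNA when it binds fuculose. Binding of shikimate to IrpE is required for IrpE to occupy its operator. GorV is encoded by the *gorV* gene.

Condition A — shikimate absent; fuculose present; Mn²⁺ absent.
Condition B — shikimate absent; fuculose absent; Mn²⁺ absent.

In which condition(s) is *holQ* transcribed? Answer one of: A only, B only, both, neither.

neither

Condition A:
Shikimate is absent, so IrpE is inactive.
Fuculose is present, so DulU is inactive.
With no repressor bound, *gorV* is transcribed.
So GorV is produced and active.
Mn²⁺ is absent, so FubY is active.
With repressor FubY bound, *holQ* is not transcribed.
→ *holQ* is OFF in A.
Condition B:
Shikimate is absent, so IrpE is inactive.
Fuculose is absent, so DulU is active.
With repressor DulU bound, *gorV* is not transcribed.
So GorV is not produced.
Mn²⁺ is absent, so FubY is active.
With repressor FubY bound, *holQ* is not transcribed.
→ *holQ* is OFF in B.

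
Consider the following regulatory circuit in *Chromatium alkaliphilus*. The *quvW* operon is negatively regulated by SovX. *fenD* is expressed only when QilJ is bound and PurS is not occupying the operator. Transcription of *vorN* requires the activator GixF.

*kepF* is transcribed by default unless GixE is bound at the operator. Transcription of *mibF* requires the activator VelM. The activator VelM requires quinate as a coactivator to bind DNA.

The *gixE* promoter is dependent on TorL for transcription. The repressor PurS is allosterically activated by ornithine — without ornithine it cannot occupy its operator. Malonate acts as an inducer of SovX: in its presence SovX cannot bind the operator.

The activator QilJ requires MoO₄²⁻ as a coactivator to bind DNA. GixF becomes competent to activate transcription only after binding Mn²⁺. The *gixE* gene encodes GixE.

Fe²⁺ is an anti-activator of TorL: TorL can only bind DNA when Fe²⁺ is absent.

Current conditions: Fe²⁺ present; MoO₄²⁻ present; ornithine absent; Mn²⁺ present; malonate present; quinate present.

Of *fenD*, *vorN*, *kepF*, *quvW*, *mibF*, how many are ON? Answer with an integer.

5

MoO₄²⁻ is present, so QilJ is active.
Ornithine is absent, so PurS is inactive.
No repressor is bound and QilJ is active, so *fenD* is transcribed.
→ *fenD* is ON.
Mn²⁺ is present, so GixF is active.
No repressor is bound and GixF is active, so *vorN* is transcribed.
→ *vorN* is ON.
Fe²⁺ is present, so TorL is inactive.
Required activator TorL is absent, so *gixE* is not transcribed.
So GixE is not produced.
With no repressor bound, *kepF* is transcribed.
→ *kepF* is ON.
Malonate is present, so SovX is inactive.
With no repressor bound, *quvW* is transcribed.
→ *quvW* is ON.
Quinate is present, so VelM is active.
No repressor is bound and VelM is active, so *mibF* is transcribed.
→ *mibF* is ON.
5 of the 5 genes are transcribed.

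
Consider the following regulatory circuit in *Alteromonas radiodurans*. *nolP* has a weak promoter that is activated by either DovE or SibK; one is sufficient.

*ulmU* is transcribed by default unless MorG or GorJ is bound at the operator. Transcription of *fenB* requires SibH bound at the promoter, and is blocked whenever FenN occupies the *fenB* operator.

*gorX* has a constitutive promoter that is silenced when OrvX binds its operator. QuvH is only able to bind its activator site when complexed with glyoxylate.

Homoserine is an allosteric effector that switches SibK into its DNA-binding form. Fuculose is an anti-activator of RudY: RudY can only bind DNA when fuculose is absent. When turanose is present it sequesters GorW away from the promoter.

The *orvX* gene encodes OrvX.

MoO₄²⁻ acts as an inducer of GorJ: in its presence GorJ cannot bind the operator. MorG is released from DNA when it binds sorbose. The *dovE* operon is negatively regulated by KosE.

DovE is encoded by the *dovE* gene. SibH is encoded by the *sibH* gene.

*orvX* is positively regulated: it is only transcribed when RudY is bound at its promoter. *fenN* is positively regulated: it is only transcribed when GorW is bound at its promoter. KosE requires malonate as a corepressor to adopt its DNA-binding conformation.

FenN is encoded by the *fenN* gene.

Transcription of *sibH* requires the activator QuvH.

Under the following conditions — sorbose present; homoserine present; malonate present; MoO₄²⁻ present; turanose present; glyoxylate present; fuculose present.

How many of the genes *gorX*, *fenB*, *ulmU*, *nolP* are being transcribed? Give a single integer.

4

Fuculose is present, so RudY is inactive.
Required activator RudY is absent, so *orvX* is not transcribed.
So OrvX is not produced.
With no repressor bound, *gorX* is transcribed.
→ *gorX* is ON.
Turanose is present, so GorW is inactive.
Required activator GorW is absent, so *fenN* is not transcribed.
So FenN is not produced.
Glyoxylate is present, so QuvH is active.
No repressor is bound and QuvH is active, so *sibH* is transcribed.
So SibH is produced and active.
No repressor is bound and SibH is active, so *fenB* is transcribed.
→ *fenB* is ON.
Sorbose is present, so MorG is inactive.
MoO₄²⁻ is present, so GorJ is inactive.
With no repressor bound, *ulmU* is transcribed.
→ *ulmU* is ON.
Malonate is present, so KosE is active.
With repressor KosE bound, *dovE* is not transcribed.
So DovE is not produced.
Homoserine is present, so SibK is active.
Activator SibK is present, so *nolP* is transcribed.
→ *nolP* is ON.
4 of the 4 genes are transcribed.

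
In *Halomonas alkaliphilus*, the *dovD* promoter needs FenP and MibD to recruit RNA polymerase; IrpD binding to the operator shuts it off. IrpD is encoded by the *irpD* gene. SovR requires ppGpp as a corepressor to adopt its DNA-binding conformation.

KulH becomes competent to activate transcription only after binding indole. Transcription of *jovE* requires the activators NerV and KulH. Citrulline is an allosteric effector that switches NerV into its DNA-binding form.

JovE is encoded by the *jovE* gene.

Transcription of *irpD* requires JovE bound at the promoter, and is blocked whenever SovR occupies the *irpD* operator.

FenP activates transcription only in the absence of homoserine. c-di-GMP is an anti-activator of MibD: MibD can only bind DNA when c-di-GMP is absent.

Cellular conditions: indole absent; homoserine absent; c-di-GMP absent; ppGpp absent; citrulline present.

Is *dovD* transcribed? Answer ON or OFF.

ON

Homoserine is absent, so FenP is active.
c-di-GMP is absent, so MibD is active.
ppGpp is absent, so SovR is inactive.
Citrulline is present, so NerV is active.
Indole is absent, so KulH is inactive.
Required activator KulH is absent, so *jovE* is not transcribed.
So JovE is not produced.
Required activator JovE is absent, so *irpD* is not transcribed.
So IrpD is not produced.
No repressor is bound and FenP and MibD are active, so *dovD* is transcribed.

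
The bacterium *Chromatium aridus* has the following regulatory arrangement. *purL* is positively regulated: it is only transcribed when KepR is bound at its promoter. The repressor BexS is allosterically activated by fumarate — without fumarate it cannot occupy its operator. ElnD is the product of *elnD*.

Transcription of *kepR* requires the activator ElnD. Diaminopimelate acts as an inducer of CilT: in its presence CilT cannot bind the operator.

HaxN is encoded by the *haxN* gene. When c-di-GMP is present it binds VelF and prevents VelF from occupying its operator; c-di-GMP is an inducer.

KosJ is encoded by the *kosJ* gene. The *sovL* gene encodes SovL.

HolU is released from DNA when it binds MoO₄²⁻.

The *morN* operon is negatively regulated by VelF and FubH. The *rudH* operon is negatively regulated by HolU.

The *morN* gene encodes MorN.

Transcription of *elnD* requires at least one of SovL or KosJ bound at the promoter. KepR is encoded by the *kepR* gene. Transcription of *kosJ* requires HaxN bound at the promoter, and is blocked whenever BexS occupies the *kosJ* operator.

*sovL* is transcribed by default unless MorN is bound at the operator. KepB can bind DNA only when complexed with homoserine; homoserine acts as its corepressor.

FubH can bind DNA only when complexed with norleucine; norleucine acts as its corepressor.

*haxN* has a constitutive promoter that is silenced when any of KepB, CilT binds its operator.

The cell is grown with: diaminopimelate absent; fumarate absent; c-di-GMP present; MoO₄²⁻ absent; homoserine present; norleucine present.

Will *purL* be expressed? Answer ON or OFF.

ON

c-di-GMP is present, so VelF is inactive.
Norleucine is present, so FubH is active.
With repressor FubH bound, *morN* is not transcribed.
So MorN is not produced.
With no repressor bound, *sovL* is transcribed.
So SovL is produced and active.
Fumarate is absent, so BexS is inactive.
Homoserine is present, so KepB is active.
Diaminopimelate is absent, so CilT is active.
With repressor KepB bound, *haxN* is not transcribed.
So HaxN is not produced.
Required activator HaxN is absent, so *kosJ* is not transcribed.
So KosJ is not produced.
Activator SovL is present, so *elnD* is transcribed.
So ElnD is produced and active.
No repressor is bound and ElnD is active, so *kepR* is transcribed.
So KepR is produced and active.
No repressor is bound and KepR is active, so *purL* is transcribed.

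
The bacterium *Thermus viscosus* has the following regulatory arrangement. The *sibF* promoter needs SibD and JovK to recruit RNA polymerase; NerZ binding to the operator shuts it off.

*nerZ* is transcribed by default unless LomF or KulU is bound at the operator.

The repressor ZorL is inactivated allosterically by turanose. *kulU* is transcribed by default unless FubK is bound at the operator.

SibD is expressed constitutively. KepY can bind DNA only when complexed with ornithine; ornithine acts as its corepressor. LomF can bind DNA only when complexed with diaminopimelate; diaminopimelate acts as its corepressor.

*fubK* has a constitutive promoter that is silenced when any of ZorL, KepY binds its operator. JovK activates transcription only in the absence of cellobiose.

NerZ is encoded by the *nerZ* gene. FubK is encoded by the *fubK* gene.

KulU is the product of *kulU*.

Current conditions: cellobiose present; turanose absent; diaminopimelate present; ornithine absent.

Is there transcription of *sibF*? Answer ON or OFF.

Diaminopimelate is present, so LomF is active.
Turanose is absent, so ZorL is active.
Ornithine is absent, so KepY is inactive.
With repressor ZorL bound, *fubK* is not transcribed.
So FubK is not produced.
With no repressor bound, *kulU* is transcribed.
So KulU is produced and active.
With repressor LomF bound, *nerZ* is not transcribed.
So NerZ is not produced.
SibD is produced constitutively and is active.
Cellobiose is present, so JovK is inactive.
Required activator JovK is absent, so *sibF* is not transcribed.

OFF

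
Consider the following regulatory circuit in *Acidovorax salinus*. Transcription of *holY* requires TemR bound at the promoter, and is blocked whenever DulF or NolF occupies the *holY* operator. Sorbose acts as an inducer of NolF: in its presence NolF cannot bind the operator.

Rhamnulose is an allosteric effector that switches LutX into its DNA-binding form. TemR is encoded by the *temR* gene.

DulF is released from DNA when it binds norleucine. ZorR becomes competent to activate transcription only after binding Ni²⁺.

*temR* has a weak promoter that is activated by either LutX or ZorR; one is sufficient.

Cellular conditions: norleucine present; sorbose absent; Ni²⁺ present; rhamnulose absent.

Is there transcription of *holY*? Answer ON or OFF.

OFF

Norleucine is present, so DulF is inactive.
Rhamnulose is absent, so LutX is inactive.
Ni²⁺ is present, so ZorR is active.
Activator ZorR is present, so *temR* is transcribed.
So TemR is produced and active.
Sorbose is absent, so NolF is active.
With repressor NolF bound, *holY* is not transcribed.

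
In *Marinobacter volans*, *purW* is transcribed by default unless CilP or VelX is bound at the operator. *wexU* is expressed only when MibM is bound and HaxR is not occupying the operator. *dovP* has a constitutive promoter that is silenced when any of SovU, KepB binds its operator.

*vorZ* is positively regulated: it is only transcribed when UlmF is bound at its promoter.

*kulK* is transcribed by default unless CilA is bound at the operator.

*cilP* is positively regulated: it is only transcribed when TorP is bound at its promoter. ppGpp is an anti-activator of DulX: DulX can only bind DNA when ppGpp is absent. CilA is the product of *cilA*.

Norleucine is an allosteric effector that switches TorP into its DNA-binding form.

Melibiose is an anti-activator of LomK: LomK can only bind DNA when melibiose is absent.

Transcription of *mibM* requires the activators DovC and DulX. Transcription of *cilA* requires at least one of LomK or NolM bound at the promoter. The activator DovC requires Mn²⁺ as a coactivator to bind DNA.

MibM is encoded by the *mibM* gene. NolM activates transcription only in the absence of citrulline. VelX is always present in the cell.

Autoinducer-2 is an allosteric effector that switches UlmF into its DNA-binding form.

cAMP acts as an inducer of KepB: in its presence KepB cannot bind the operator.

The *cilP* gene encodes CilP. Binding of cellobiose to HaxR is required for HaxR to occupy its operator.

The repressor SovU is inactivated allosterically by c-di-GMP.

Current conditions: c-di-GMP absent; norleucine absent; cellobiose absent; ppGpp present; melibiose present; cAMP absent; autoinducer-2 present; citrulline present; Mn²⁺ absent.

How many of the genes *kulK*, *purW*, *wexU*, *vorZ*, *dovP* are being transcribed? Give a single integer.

Melibiose is present, so LomK is inactive.
Citrulline is present, so NolM is inactive.
No activator is available at the *cilA* promoter, so *cilA* is not transcribed.
So CilA is not produced.
With no repressor bound, *kulK* is transcribed.
→ *kulK* is ON.
Norleucine is absent, so TorP is inactive.
Required activator TorP is absent, so *cilP* is not transcribed.
So CilP is not produced.
VelX is produced constitutively and is active.
With repressor VelX bound, *purW* is not transcribed.
→ *purW* is OFF.
Mn²⁺ is absent, so DovC is inactive.
ppGpp is present, so DulX is inactive.
Required activator DovC is absent, so *mibM* is not transcribed.
So MibM is not produced.
Cellobiose is absent, so HaxR is inactive.
Required activator MibM is absent, so *wexU* is not transcribed.
→ *wexU* is OFF.
Autoinducer-2 is present, so UlmF is active.
No repressor is bound and UlmF is active, so *vorZ* is transcribed.
→ *vorZ* is ON.
c-di-GMP is absent, so SovU is active.
cAMP is absent, so KepB is active.
With repressor SovU bound, *dovP* is not transcribed.
→ *dovP* is OFF.
2 of the 5 genes are transcribed.

2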